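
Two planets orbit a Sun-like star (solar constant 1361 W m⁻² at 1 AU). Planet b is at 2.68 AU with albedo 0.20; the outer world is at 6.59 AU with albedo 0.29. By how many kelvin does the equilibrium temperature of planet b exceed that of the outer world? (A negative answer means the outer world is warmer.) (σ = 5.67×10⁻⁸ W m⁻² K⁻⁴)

ΔT ≈ 61.3 K

T_eq = [S₀(1−A)/(4σd²)]^(1/4), so T ∝ (1−A)^(1/4) / √d.
T₁ = [1361×0.80/(4×5.67×10⁻⁸×2.68²)]^(1/4) = 160.79 K.
T₂ = [1361×0.71/(4×5.67×10⁻⁸×6.59²)]^(1/4) = 99.52 K.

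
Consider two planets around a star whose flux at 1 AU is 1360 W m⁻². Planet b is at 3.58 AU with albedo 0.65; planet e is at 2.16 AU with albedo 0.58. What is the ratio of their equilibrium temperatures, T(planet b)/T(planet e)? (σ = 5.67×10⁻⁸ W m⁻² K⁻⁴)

T₁/T₂ ≈ 0.742

T_eq = [S₀(1−A)/(4σd²)]^(1/4), so T ∝ (1−A)^(1/4) / √d.
T₁ = [1360×0.35/(4×5.67×10⁻⁸×3.58²)]^(1/4) = 113.12 K.
T₂ = [1360×0.42/(4×5.67×10⁻⁸×2.16²)]^(1/4) = 152.43 K.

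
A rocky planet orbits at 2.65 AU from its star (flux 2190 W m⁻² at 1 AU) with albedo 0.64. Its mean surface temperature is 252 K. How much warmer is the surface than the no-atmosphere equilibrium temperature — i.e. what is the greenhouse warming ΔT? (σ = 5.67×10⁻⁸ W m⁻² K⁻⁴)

ΔT ≈ 102.8 K

S = 2190/2.65² = 311.9 W m⁻².
T_eq = [S(1−A)/(4σ)]^(1/4) = [311.9×0.36/(4×5.67×10⁻⁸)]^(1/4) = 149.2 K.
ΔT = T_surf − T_eq = 252 − 149.2.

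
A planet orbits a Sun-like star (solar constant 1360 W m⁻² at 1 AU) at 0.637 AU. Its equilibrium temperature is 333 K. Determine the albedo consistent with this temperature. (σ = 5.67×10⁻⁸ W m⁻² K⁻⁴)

Flux at 0.637 AU: S = 1360/0.637² = 3350 W m⁻².
From T_eq⁴ = S(1−A)/(4σ): 1−A = 4σT_eq⁴/S.
1−A = 4 × 5.67×10⁻⁸ × (333)⁴ / 3350 = 0.832.

A ≈ 0.17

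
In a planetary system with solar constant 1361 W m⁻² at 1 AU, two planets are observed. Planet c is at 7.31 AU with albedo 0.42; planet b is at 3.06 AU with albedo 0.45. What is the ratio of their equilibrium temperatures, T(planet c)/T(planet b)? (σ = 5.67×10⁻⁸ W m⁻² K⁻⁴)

T₁/T₂ ≈ 0.656

T_eq = [S₀(1−A)/(4σd²)]^(1/4), so T ∝ (1−A)^(1/4) / √d.
T₁ = [1361×0.58/(4×5.67×10⁻⁸×7.31²)]^(1/4) = 89.84 K.
T₂ = [1361×0.55/(4×5.67×10⁻⁸×3.06²)]^(1/4) = 137.02 K.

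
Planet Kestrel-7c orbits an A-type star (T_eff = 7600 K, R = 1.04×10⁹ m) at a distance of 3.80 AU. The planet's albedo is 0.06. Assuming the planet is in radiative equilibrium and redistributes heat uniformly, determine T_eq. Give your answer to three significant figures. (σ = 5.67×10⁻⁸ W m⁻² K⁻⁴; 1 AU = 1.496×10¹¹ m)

d = 3.80 AU = 5.68×10¹¹ m.
L = 4πR_⋆²σT_⋆⁴ = 4π(1.04×10⁹)² × 5.67×10⁻⁸ × (7600)⁴ = 2.57×10²⁷ W.
S = L/(4πd²) = 633 W m⁻².
Energy balance: absorbed = emitted ⇒ πR²·S(1−A) = 4πR²·σT_eq⁴, so T_eq⁴ = S(1−A)/(4σ).
T_eq = [633 × 0.94 / (4 × 5.67×10⁻⁸)]^(1/4) = (2.62×10⁹)^(1/4) = 226 K.

T_eq ≈ 226 K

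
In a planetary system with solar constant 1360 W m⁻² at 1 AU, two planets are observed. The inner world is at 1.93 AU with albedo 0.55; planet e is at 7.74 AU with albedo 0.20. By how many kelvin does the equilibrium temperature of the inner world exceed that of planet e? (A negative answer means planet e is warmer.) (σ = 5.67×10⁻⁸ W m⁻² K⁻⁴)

T_eq = [S₀(1−A)/(4σd²)]^(1/4), so T ∝ (1−A)^(1/4) / √d.
T₁ = [1360×0.45/(4×5.67×10⁻⁸×1.93²)]^(1/4) = 164.06 K.
T₂ = [1360×0.80/(4×5.67×10⁻⁸×7.74²)]^(1/4) = 94.60 K.

ΔT ≈ 69.5 K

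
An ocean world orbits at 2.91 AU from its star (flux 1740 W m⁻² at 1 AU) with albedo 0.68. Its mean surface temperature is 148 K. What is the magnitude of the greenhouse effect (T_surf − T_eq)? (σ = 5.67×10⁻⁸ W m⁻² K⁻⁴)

S = 1740/2.91² = 205.5 W m⁻².
T_eq = [S(1−A)/(4σ)]^(1/4) = [205.5×0.32/(4×5.67×10⁻⁸)]^(1/4) = 130.5 K.
ΔT = T_surf − T_eq = 148 − 130.5.

ΔT ≈ 17.5 K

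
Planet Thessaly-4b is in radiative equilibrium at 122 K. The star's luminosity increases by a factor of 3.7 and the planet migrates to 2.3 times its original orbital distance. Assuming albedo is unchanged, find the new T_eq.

T_eq ∝ L^(1/4) · d^(−1/2).
T′ = 122 × 3.7^(1/4) / 2.3^(1/2) = 112 K.

T_eq ≈ 112 K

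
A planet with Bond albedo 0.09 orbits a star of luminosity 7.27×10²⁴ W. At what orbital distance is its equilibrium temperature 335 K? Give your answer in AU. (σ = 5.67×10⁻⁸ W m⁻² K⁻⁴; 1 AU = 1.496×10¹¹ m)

From T_eq⁴ = L(1−A)/(16πσd²): d = √[L(1−A)/(16πσT_eq⁴)].
d = √[7.27×10²⁴ × 0.91 / (16π × 5.67×10⁻⁸ × (335)⁴)] = 1.36×10¹⁰ m = 0.0907 AU.

d ≈ 0.0907 AU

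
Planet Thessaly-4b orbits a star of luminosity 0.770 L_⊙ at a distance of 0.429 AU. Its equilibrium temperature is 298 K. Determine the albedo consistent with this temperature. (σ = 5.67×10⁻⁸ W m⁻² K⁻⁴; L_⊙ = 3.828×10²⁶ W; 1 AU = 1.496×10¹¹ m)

d = 0.429 AU = 6.42×10¹⁰ m.
L = 0.770 × 3.828×10²⁶ = 2.95×10²⁶ W.
Flux: S = L/(4πd²) = 2.95×10²⁶/(4π×(6.42×10¹⁰)²) = 5690 W m⁻².
From T_eq⁴ = S(1−A)/(4σ): 1−A = 4σT_eq⁴/S.
1−A = 4 × 5.67×10⁻⁸ × (298)⁴ / 5690 = 0.314.

A ≈ 0.69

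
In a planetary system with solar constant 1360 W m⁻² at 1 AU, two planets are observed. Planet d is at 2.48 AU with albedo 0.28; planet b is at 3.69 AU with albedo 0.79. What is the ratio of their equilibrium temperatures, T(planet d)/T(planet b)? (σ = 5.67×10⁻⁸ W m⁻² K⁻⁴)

T_eq = [S₀(1−A)/(4σd²)]^(1/4), so T ∝ (1−A)^(1/4) / √d.
T₁ = [1360×0.72/(4×5.67×10⁻⁸×2.48²)]^(1/4) = 162.77 K.
T₂ = [1360×0.21/(4×5.67×10⁻⁸×3.69²)]^(1/4) = 98.07 K.

T₁/T₂ ≈ 1.660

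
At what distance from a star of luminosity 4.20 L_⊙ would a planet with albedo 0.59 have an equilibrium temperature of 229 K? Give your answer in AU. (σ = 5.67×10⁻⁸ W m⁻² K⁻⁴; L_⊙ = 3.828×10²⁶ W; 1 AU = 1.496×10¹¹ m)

d ≈ 1.94 AU

L = 4.20 × 3.828×10²⁶ = 1.61×10²⁷ W.
From T_eq⁴ = L(1−A)/(16πσd²): d = √[L(1−A)/(16πσT_eq⁴)].
d = √[1.61×10²⁷ × 0.41 / (16π × 5.67×10⁻⁸ × (229)⁴)] = 2.90×10¹¹ m = 1.94 AU.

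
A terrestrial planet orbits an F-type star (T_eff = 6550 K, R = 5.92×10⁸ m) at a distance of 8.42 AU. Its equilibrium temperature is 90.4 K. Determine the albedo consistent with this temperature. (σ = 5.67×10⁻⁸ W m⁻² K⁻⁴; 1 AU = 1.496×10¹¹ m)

A ≈ 0.34

d = 8.42 AU = 1.26×10¹² m.
L = 4πR_⋆²σT_⋆⁴ = 4π(5.92×10⁸)² × 5.67×10⁻⁸ × (6550)⁴ = 4.60×10²⁶ W.
S = L/(4πd²) = 23.1 W m⁻².
From T_eq⁴ = S(1−A)/(4σ): 1−A = 4σT_eq⁴/S.
1−A = 4 × 5.67×10⁻⁸ × (90.4)⁴ / 23.1 = 0.657.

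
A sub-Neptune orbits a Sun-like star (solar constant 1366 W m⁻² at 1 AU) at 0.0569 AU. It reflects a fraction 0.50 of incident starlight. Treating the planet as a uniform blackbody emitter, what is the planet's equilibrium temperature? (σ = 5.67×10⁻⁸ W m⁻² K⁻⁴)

Flux at 0.0569 AU: S = 1366/0.0569² = 4.22×10⁵ W m⁻².
Energy balance: absorbed = emitted ⇒ πR²·S(1−A) = 4πR²·σT_eq⁴, so T_eq⁴ = S(1−A)/(4σ).
T_eq = [4.22×10⁵ × 0.50 / (4 × 5.67×10⁻⁸)]^(1/4) = (9.30×10¹¹)^(1/4) = 982 K.

T_eq ≈ 982 K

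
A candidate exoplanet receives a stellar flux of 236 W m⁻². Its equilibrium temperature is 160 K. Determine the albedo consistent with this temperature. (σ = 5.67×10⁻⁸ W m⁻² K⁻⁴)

From T_eq⁴ = S(1−A)/(4σ): 1−A = 4σT_eq⁴/S.
1−A = 4 × 5.67×10⁻⁸ × (160)⁴ / 236 = 0.630.

A ≈ 0.37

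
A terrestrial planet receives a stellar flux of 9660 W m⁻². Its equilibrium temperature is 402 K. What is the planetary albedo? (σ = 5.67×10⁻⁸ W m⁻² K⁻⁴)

From T_eq⁴ = S(1−A)/(4σ): 1−A = 4σT_eq⁴/S.
1−A = 4 × 5.67×10⁻⁸ × (402)⁴ / 9660 = 0.613.

A ≈ 0.39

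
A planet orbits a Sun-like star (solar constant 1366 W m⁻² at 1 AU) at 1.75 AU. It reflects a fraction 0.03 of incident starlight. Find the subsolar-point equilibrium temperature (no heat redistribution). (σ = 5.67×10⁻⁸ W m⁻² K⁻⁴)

Flux at 1.75 AU: S = 1366/1.75² = 446 W m⁻².
At the subsolar point the surface absorbs S(1−A) and emits σT⁴ per unit area — no factor of 4, since only the local patch is in balance.
T = [446 × 0.97 / 5.67×10⁻⁸]^(1/4) = (7.63×10⁹)^(1/4) = 296 K.

T_ss ≈ 296 K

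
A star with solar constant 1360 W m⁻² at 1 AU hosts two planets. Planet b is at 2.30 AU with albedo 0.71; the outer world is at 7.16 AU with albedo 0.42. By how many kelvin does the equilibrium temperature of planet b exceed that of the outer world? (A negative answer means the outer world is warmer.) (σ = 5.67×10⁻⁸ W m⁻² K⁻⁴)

T_eq = [S₀(1−A)/(4σd²)]^(1/4), so T ∝ (1−A)^(1/4) / √d.
T₁ = [1360×0.29/(4×5.67×10⁻⁸×2.30²)]^(1/4) = 134.65 K.
T₂ = [1360×0.58/(4×5.67×10⁻⁸×7.16²)]^(1/4) = 90.76 K.

ΔT ≈ 43.9 K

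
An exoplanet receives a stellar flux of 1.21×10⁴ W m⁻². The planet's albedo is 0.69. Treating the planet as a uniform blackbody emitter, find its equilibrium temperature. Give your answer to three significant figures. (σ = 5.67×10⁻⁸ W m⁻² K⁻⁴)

T_eq ≈ 359 K

Energy balance: absorbed = emitted ⇒ πR²·S(1−A) = 4πR²·σT_eq⁴, so T_eq⁴ = S(1−A)/(4σ).
T_eq = [1.21×10⁴ × 0.31 / (4 × 5.67×10⁻⁸)]^(1/4) = (1.65×10¹⁰)^(1/4) = 359 K.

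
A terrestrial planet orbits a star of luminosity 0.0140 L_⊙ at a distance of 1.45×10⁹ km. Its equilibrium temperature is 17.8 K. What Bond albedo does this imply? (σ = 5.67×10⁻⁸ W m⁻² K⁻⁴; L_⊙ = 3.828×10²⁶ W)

A ≈ 0.89

d = 1.45×10⁹ km = 1.45×10¹² m.
L = 0.0140 × 3.828×10²⁶ = 5.36×10²⁴ W.
Flux: S = L/(4πd²) = 5.36×10²⁴/(4π×(1.45×10¹²)²) = 0.203 W m⁻².
From T_eq⁴ = S(1−A)/(4σ): 1−A = 4σT_eq⁴/S.
1−A = 4 × 5.67×10⁻⁸ × (17.8)⁴ / 0.203 = 0.112.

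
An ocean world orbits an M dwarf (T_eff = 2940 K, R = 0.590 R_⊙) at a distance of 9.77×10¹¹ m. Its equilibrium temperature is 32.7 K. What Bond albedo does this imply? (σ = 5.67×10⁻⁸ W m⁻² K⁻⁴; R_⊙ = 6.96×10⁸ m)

R_⋆ = 0.590 × 6.96×10⁸ = 4.11×10⁸ m.
L = 4πR_⋆²σT_⋆⁴ = 4π(4.11×10⁸)² × 5.67×10⁻⁸ × (2940)⁴ = 8.98×10²⁴ W.
S = L/(4πd²) = 0.748 W m⁻².
From T_eq⁴ = S(1−A)/(4σ): 1−A = 4σT_eq⁴/S.
1−A = 4 × 5.67×10⁻⁸ × (32.7)⁴ / 0.748 = 0.347.

A ≈ 0.65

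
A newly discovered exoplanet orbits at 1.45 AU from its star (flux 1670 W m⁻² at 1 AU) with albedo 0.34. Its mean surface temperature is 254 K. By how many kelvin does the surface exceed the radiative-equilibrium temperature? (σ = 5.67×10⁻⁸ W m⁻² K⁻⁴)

ΔT ≈ 34.7 K

S = 1670/1.45² = 794.3 W m⁻².
T_eq = [S(1−A)/(4σ)]^(1/4) = [794.3×0.66/(4×5.67×10⁻⁸)]^(1/4) = 219.3 K.
ΔT = T_surf − T_eq = 254 − 219.3.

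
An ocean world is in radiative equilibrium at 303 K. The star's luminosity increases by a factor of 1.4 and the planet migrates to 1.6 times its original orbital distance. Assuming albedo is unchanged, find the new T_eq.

T_eq ∝ L^(1/4) · d^(−1/2).
T′ = 303 × 1.4^(1/4) / 1.6^(1/2) = 261 K.

T_eq ≈ 261 K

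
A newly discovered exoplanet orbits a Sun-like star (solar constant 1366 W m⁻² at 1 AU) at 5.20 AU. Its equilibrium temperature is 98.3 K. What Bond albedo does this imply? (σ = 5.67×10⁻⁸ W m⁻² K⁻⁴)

Flux at 5.20 AU: S = 1366/5.20² = 50.5 W m⁻².
From T_eq⁴ = S(1−A)/(4σ): 1−A = 4σT_eq⁴/S.
1−A = 4 × 5.67×10⁻⁸ × (98.3)⁴ / 50.5 = 0.419.

A ≈ 0.58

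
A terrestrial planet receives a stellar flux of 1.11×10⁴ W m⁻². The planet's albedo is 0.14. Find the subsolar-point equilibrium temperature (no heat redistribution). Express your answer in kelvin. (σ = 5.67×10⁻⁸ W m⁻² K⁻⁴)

T_ss ≈ 641 K

At the subsolar point the surface absorbs S(1−A) and emits σT⁴ per unit area — no factor of 4, since only the local patch is in balance.
T = [1.11×10⁴ × 0.86 / 5.67×10⁻⁸]^(1/4) = (1.68×10¹¹)^(1/4) = 641 K.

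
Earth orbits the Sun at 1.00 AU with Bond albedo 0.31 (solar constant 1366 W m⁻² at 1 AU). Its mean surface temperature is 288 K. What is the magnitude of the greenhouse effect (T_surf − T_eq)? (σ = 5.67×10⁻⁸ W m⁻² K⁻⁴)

ΔT ≈ 34.1 K

S = 1366/1.00² = 1366 W m⁻².
T_eq = [S(1−A)/(4σ)]^(1/4) = [1366×0.69/(4×5.67×10⁻⁸)]^(1/4) = 253.9 K.
ΔT = T_surf − T_eq = 288 − 253.9.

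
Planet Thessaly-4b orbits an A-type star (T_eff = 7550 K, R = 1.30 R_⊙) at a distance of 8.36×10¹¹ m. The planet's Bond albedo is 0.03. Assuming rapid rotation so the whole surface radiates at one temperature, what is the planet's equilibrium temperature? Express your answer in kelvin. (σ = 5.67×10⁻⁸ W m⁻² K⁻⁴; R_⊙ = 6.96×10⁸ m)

R_⋆ = 1.30 × 6.96×10⁸ = 9.05×10⁸ m.
L = 4πR_⋆²σT_⋆⁴ = 4π(9.05×10⁸)² × 5.67×10⁻⁸ × (7550)⁴ = 1.90×10²⁷ W.
S = L/(4πd²) = 216 W m⁻².
Energy balance: absorbed = emitted ⇒ πR²·S(1−A) = 4πR²·σT_eq⁴, so T_eq⁴ = S(1−A)/(4σ).
T_eq = [216 × 0.97 / (4 × 5.67×10⁻⁸)]^(1/4) = (9.23×10⁸)^(1/4) = 174 K.

T_eq ≈ 174 K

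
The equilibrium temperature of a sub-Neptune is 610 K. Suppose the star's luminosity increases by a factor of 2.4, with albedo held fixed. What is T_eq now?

T_eq ∝ L^(1/4) · d^(−1/2).
T′ = 610 × 2.4^(1/4) = 759 K.

T_eq ≈ 759 K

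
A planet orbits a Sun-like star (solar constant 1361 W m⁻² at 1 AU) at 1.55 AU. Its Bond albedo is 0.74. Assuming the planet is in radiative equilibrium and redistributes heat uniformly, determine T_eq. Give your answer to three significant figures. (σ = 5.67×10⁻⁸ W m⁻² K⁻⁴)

Flux at 1.55 AU: S = 1361/1.55² = 566 W m⁻².
Energy balance: absorbed = emitted ⇒ πR²·S(1−A) = 4πR²·σT_eq⁴, so T_eq⁴ = S(1−A)/(4σ).
T_eq = [566 × 0.26 / (4 × 5.67×10⁻⁸)]^(1/4) = (6.49×10⁸)^(1/4) = 160 K.

T_eq ≈ 160 K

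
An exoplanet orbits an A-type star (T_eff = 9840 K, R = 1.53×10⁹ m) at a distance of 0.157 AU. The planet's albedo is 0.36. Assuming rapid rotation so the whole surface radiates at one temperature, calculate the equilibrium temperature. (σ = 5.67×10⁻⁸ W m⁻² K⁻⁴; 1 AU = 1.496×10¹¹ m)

T_eq ≈ 1590 K

d = 0.157 AU = 2.35×10¹⁰ m.
L = 4πR_⋆²σT_⋆⁴ = 4π(1.53×10⁹)² × 5.67×10⁻⁸ × (9840)⁴ = 1.56×10²⁸ W.
S = L/(4πd²) = 2.26×10⁶ W m⁻².
Energy balance: absorbed = emitted ⇒ πR²·S(1−A) = 4πR²·σT_eq⁴, so T_eq⁴ = S(1−A)/(4σ).
T_eq = [2.26×10⁶ × 0.64 / (4 × 5.67×10⁻⁸)]^(1/4) = (6.37×10¹²)^(1/4) = 1590 K.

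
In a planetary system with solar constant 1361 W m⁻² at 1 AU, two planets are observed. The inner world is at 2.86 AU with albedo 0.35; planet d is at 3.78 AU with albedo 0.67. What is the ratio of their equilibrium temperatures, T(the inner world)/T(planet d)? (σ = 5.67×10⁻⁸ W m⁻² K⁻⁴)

T_eq = [S₀(1−A)/(4σd²)]^(1/4), so T ∝ (1−A)^(1/4) / √d.
T₁ = [1361×0.65/(4×5.67×10⁻⁸×2.86²)]^(1/4) = 147.77 K.
T₂ = [1361×0.33/(4×5.67×10⁻⁸×3.78²)]^(1/4) = 108.50 K.

T₁/T₂ ≈ 1.362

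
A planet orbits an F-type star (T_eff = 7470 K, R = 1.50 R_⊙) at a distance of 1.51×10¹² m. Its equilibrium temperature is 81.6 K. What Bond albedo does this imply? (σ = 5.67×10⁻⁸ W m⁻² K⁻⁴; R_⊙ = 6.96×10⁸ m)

R_⋆ = 1.50 × 6.96×10⁸ = 1.04×10⁹ m.
L = 4πR_⋆²σT_⋆⁴ = 4π(1.04×10⁹)² × 5.67×10⁻⁸ × (7470)⁴ = 2.42×10²⁷ W.
S = L/(4πd²) = 84.4 W m⁻².
From T_eq⁴ = S(1−A)/(4σ): 1−A = 4σT_eq⁴/S.
1−A = 4 × 5.67×10⁻⁸ × (81.6)⁴ / 84.4 = 0.119.

A ≈ 0.88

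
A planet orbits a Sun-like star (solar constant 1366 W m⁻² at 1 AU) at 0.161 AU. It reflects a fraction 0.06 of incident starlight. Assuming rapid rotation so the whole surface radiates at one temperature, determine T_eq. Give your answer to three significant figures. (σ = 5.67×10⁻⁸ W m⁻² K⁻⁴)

T_eq ≈ 684 K

Flux at 0.161 AU: S = 1366/0.161² = 5.27×10⁴ W m⁻².
Energy balance: absorbed = emitted ⇒ πR²·S(1−A) = 4πR²·σT_eq⁴, so T_eq⁴ = S(1−A)/(4σ).
T_eq = [5.27×10⁴ × 0.94 / (4 × 5.67×10⁻⁸)]^(1/4) = (2.18×10¹¹)^(1/4) = 684 K.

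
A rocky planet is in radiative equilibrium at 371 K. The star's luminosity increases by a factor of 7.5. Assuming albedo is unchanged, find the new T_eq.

T_eq ∝ L^(1/4) · d^(−1/2).
T′ = 371 × 7.5^(1/4) = 614 K.

T_eq ≈ 614 K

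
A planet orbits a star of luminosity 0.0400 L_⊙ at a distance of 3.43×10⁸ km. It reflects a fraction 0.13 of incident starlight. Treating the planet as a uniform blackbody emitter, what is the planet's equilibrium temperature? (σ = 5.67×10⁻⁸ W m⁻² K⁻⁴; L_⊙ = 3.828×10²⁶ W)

T_eq ≈ 79.4 K

d = 3.43×10⁸ km = 3.43×10¹¹ m.
L = 0.0400 × 3.828×10²⁶ = 1.53×10²⁵ W.
Flux: S = L/(4πd²) = 1.53×10²⁵/(4π×(3.43×10¹¹)²) = 10.4 W m⁻².
Energy balance: absorbed = emitted ⇒ πR²·S(1−A) = 4πR²·σT_eq⁴, so T_eq⁴ = S(1−A)/(4σ).
T_eq = [10.4 × 0.87 / (4 × 5.67×10⁻⁸)]^(1/4) = (3.97×10⁷)^(1/4) = 79.4 K.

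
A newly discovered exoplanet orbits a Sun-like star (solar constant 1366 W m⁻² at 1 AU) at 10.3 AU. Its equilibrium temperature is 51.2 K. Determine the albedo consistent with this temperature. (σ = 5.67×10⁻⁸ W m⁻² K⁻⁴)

A ≈ 0.88

Flux at 10.3 AU: S = 1366/10.3² = 12.9 W m⁻².
From T_eq⁴ = S(1−A)/(4σ): 1−A = 4σT_eq⁴/S.
1−A = 4 × 5.67×10⁻⁸ × (51.2)⁴ / 12.9 = 0.121.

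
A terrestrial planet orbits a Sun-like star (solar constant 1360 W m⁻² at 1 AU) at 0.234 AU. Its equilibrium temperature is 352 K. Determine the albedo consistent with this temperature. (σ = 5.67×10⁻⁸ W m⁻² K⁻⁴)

Flux at 0.234 AU: S = 1360/0.234² = 2.48×10⁴ W m⁻².
From T_eq⁴ = S(1−A)/(4σ): 1−A = 4σT_eq⁴/S.
1−A = 4 × 5.67×10⁻⁸ × (352)⁴ / 2.48×10⁴ = 0.140.

A ≈ 0.86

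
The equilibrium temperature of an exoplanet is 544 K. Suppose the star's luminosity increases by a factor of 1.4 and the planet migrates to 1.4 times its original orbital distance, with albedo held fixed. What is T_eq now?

T_eq ≈ 500 K

T_eq ∝ L^(1/4) · d^(−1/2).
T′ = 544 × 1.4^(1/4) / 1.4^(1/2) = 500 K.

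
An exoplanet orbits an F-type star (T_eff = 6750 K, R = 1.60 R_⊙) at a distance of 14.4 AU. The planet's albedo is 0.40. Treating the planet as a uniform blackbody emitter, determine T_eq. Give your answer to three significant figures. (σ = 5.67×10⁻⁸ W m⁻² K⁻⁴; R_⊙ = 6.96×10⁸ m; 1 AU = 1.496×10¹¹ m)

R_⋆ = 1.60 × 6.96×10⁸ = 1.11×10⁹ m.
d = 14.4 AU = 2.15×10¹² m.
L = 4πR_⋆²σT_⋆⁴ = 4π(1.11×10⁹)² × 5.67×10⁻⁸ × (6750)⁴ = 1.83×10²⁷ W.
S = L/(4πd²) = 31.5 W m⁻².
Energy balance: absorbed = emitted ⇒ πR²·S(1−A) = 4πR²·σT_eq⁴, so T_eq⁴ = S(1−A)/(4σ).
T_eq = [31.5 × 0.60 / (4 × 5.67×10⁻⁸)]^(1/4) = (8.32×10⁷)^(1/4) = 95.5 K.

T_eq ≈ 95.5 K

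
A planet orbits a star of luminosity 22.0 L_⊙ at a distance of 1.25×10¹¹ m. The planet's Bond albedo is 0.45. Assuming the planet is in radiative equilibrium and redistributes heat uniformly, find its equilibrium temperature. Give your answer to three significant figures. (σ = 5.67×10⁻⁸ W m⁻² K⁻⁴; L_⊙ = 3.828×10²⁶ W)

L = 22.0 × 3.828×10²⁶ = 8.42×10²⁷ W.
Flux: S = L/(4πd²) = 8.42×10²⁷/(4π×(1.25×10¹¹)²) = 4.29×10⁴ W m⁻².
Energy balance: absorbed = emitted ⇒ πR²·S(1−A) = 4πR²·σT_eq⁴, so T_eq⁴ = S(1−A)/(4σ).
T_eq = [4.29×10⁴ × 0.55 / (4 × 5.67×10⁻⁸)]^(1/4) = (1.04×10¹¹)^(1/4) = 568 K.

T_eq ≈ 568 K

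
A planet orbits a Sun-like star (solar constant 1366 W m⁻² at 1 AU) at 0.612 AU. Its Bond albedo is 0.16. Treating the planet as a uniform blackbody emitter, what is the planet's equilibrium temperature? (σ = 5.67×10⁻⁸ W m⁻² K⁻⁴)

Flux at 0.612 AU: S = 1366/0.612² = 3650 W m⁻².
Energy balance: absorbed = emitted ⇒ πR²·S(1−A) = 4πR²·σT_eq⁴, so T_eq⁴ = S(1−A)/(4σ).
T_eq = [3650 × 0.84 / (4 × 5.67×10⁻⁸)]^(1/4) = (1.35×10¹⁰)^(1/4) = 341 K.

T_eq ≈ 341 K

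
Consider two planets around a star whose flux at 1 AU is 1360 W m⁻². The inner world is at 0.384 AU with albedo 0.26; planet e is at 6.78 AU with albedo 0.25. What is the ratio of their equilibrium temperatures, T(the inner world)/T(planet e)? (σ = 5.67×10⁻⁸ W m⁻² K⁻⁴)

T₁/T₂ ≈ 4.188

T_eq = [S₀(1−A)/(4σd²)]^(1/4), so T ∝ (1−A)^(1/4) / √d.
T₁ = [1360×0.74/(4×5.67×10⁻⁸×0.384²)]^(1/4) = 416.50 K.
T₂ = [1360×0.75/(4×5.67×10⁻⁸×6.78²)]^(1/4) = 99.45 K.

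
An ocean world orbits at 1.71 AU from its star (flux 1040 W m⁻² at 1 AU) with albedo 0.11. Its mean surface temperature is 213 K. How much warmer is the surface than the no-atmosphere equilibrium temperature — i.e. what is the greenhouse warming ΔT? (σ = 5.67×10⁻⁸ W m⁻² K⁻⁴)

S = 1040/1.71² = 355.7 W m⁻².
T_eq = [S(1−A)/(4σ)]^(1/4) = [355.7×0.89/(4×5.67×10⁻⁸)]^(1/4) = 193.3 K.
ΔT = T_surf − T_eq = 213 − 193.3.

ΔT ≈ 19.7 K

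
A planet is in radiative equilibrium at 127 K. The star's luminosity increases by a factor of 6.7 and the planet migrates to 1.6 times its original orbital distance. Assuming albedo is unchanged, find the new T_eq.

T_eq ∝ L^(1/4) · d^(−1/2).
T′ = 127 × 6.7^(1/4) / 1.6^(1/2) = 162 K.

T_eq ≈ 162 K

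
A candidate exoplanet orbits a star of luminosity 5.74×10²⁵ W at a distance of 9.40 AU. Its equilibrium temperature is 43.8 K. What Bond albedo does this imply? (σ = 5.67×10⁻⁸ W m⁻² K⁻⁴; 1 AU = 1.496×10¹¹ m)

A ≈ 0.64

d = 9.40 AU = 1.41×10¹² m.
Flux: S = L/(4πd²) = 5.74×10²⁵/(4π×(1.41×10¹²)²) = 2.31 W m⁻².
From T_eq⁴ = S(1−A)/(4σ): 1−A = 4σT_eq⁴/S.
1−A = 4 × 5.67×10⁻⁸ × (43.8)⁴ / 2.31 = 0.361.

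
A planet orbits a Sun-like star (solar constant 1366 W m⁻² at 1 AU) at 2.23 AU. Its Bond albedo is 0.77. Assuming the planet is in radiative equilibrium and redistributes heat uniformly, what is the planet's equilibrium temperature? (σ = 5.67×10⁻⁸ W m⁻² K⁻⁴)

Flux at 2.23 AU: S = 1366/2.23² = 275 W m⁻².
Energy balance: absorbed = emitted ⇒ πR²·S(1−A) = 4πR²·σT_eq⁴, so T_eq⁴ = S(1−A)/(4σ).
T_eq = [275 × 0.23 / (4 × 5.67×10⁻⁸)]^(1/4) = (2.79×10⁸)^(1/4) = 129 K.

T_eq ≈ 129 K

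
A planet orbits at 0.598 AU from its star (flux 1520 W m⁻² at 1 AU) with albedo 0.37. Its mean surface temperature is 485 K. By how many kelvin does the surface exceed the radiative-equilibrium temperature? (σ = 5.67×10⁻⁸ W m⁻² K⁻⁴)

ΔT ≈ 155.4 K

S = 1520/0.598² = 4251 W m⁻².
T_eq = [S(1−A)/(4σ)]^(1/4) = [4251×0.63/(4×5.67×10⁻⁸)]^(1/4) = 329.6 K.
ΔT = T_surf − T_eq = 485 − 329.6.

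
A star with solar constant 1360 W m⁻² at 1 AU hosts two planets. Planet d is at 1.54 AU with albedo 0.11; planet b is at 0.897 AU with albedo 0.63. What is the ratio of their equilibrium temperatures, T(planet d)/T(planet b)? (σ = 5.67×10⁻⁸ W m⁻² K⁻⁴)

T₁/T₂ ≈ 0.950

T_eq = [S₀(1−A)/(4σd²)]^(1/4), so T ∝ (1−A)^(1/4) / √d.
T₁ = [1360×0.89/(4×5.67×10⁻⁸×1.54²)]^(1/4) = 217.80 K.
T₂ = [1360×0.37/(4×5.67×10⁻⁸×0.897²)]^(1/4) = 229.15 K.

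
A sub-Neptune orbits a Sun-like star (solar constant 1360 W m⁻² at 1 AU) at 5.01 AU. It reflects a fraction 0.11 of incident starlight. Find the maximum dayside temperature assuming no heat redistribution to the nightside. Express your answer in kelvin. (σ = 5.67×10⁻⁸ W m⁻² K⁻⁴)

Flux at 5.01 AU: S = 1360/5.01² = 54.2 W m⁻².
With no redistribution each surface element balances locally: S(1−A) = σT⁴.
T = [54.2 × 0.89 / 5.67×10⁻⁸]^(1/4) = (8.50×10⁸)^(1/4) = 171 K.

T_ss ≈ 171 K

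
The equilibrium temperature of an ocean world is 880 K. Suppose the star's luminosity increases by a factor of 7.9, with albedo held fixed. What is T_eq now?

T_eq ≈ 1480 K

T_eq ∝ L^(1/4) · d^(−1/2).
T′ = 880 × 7.9^(1/4) = 1480 K.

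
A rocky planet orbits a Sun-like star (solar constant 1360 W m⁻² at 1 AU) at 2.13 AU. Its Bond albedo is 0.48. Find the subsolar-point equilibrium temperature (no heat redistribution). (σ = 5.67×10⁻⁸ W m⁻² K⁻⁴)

Flux at 2.13 AU: S = 1360/2.13² = 300 W m⁻².
At the subsolar point the surface absorbs S(1−A) and emits σT⁴ per unit area — no factor of 4, since only the local patch is in balance.
T = [300 × 0.52 / 5.67×10⁻⁸]^(1/4) = (2.75×10⁹)^(1/4) = 229 K.

T_ss ≈ 229 K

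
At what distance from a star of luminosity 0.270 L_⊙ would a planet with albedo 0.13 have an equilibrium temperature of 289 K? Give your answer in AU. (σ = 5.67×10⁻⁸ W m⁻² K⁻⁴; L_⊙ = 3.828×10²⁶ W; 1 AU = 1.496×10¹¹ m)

L = 0.270 × 3.828×10²⁶ = 1.03×10²⁶ W.
From T_eq⁴ = L(1−A)/(16πσd²): d = √[L(1−A)/(16πσT_eq⁴)].
d = √[1.03×10²⁶ × 0.87 / (16π × 5.67×10⁻⁸ × (289)⁴)] = 6.73×10¹⁰ m = 0.450 AU.

d ≈ 0.450 AU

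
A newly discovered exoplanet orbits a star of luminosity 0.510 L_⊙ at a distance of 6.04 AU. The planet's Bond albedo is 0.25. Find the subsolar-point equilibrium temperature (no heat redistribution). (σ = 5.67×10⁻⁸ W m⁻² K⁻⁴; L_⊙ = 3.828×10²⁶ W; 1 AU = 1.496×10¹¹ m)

T_ss ≈ 126 K

d = 6.04 AU = 9.04×10¹¹ m.
L = 0.510 × 3.828×10²⁶ = 1.95×10²⁶ W.
Flux: S = L/(4πd²) = 1.95×10²⁶/(4π×(9.04×10¹¹)²) = 19.0 W m⁻².
At the subsolar point the surface absorbs S(1−A) and emits σT⁴ per unit area — no factor of 4, since only the local patch is in balance.
T = [19.0 × 0.75 / 5.67×10⁻⁸]^(1/4) = (2.52×10⁸)^(1/4) = 126 K.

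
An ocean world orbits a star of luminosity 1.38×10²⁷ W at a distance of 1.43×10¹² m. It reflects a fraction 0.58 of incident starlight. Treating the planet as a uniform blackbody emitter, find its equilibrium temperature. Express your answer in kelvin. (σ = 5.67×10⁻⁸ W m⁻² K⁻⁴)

T_eq ≈ 99.9 K

Flux: S = L/(4πd²) = 1.38×10²⁷/(4π×(1.43×10¹²)²) = 53.7 W m⁻².
Energy balance: absorbed = emitted ⇒ πR²·S(1−A) = 4πR²·σT_eq⁴, so T_eq⁴ = S(1−A)/(4σ).
T_eq = [53.7 × 0.42 / (4 × 5.67×10⁻⁸)]^(1/4) = (9.94×10⁷)^(1/4) = 99.9 K.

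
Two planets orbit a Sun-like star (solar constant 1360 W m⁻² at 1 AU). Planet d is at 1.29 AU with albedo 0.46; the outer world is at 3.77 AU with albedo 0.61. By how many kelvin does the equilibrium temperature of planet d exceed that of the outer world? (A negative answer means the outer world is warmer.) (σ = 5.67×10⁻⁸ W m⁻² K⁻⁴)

ΔT ≈ 96.8 K

T_eq = [S₀(1−A)/(4σd²)]^(1/4), so T ∝ (1−A)^(1/4) / √d.
T₁ = [1360×0.54/(4×5.67×10⁻⁸×1.29²)]^(1/4) = 210.03 K.
T₂ = [1360×0.39/(4×5.67×10⁻⁸×3.77²)]^(1/4) = 113.26 K.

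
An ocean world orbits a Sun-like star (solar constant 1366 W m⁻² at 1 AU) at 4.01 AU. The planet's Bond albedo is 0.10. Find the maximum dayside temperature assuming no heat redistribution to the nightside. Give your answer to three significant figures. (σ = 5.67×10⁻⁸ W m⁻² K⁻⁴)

Flux at 4.01 AU: S = 1366/4.01² = 84.9 W m⁻².
With no redistribution each surface element balances locally: S(1−A) = σT⁴.
T = [84.9 × 0.90 / 5.67×10⁻⁸]^(1/4) = (1.35×10⁹)^(1/4) = 192 K.

T_ss ≈ 192 K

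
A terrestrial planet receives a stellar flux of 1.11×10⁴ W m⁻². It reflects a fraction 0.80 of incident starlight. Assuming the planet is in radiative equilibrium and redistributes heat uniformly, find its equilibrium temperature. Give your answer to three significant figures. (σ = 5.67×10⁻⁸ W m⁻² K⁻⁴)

Energy balance: absorbed = emitted ⇒ πR²·S(1−A) = 4πR²·σT_eq⁴, so T_eq⁴ = S(1−A)/(4σ).
T_eq = [1.11×10⁴ × 0.20 / (4 × 5.67×10⁻⁸)]^(1/4) = (9.79×10⁹)^(1/4) = 315 K.

T_eq ≈ 315 K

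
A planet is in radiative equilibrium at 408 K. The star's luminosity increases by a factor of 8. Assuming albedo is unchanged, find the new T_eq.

T_eq ≈ 686 K

T_eq ∝ L^(1/4) · d^(−1/2).
T′ = 408 × 8^(1/4) = 686 K.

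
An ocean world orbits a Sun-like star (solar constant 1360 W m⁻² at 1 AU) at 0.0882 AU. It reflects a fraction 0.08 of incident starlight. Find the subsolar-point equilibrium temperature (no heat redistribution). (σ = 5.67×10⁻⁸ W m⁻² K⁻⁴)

Flux at 0.0882 AU: S = 1360/0.0882² = 1.75×10⁵ W m⁻².
At the subsolar point the surface absorbs S(1−A) and emits σT⁴ per unit area — no factor of 4, since only the local patch is in balance.
T = [1.75×10⁵ × 0.92 / 5.67×10⁻⁸]^(1/4) = (2.84×10¹²)^(1/4) = 1300 K.

T_ss ≈ 1300 K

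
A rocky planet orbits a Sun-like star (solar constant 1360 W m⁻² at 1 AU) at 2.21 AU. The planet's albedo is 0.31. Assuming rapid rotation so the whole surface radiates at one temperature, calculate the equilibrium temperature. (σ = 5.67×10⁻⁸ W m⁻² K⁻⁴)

T_eq ≈ 171 K

Flux at 2.21 AU: S = 1360/2.21² = 278 W m⁻².
Energy balance: absorbed = emitted ⇒ πR²·S(1−A) = 4πR²·σT_eq⁴, so T_eq⁴ = S(1−A)/(4σ).
T_eq = [278 × 0.69 / (4 × 5.67×10⁻⁸)]^(1/4) = (8.47×10⁸)^(1/4) = 171 K.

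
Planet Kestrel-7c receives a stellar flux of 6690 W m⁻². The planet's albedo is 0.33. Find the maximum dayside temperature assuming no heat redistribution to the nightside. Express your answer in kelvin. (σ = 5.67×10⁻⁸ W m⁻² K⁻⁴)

With no redistribution each surface element balances locally: S(1−A) = σT⁴.
T = [6690 × 0.67 / 5.67×10⁻⁸]^(1/4) = (7.91×10¹⁰)^(1/4) = 530 K.

T_ss ≈ 530 K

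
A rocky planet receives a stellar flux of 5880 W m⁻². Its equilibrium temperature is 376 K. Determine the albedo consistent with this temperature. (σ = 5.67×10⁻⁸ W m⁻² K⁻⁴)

A ≈ 0.23

From T_eq⁴ = S(1−A)/(4σ): 1−A = 4σT_eq⁴/S.
1−A = 4 × 5.67×10⁻⁸ × (376)⁴ / 5880 = 0.771.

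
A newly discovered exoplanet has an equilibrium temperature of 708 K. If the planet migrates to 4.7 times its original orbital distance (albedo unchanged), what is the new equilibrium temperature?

T_eq ≈ 327 K

T_eq ∝ L^(1/4) · d^(−1/2).
T′ = 708 / 4.7^(1/2) = 327 K.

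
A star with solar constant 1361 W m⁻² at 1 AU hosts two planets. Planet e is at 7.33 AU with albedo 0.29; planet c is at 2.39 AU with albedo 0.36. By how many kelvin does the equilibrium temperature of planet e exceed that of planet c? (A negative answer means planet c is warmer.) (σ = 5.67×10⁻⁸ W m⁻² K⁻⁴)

T_eq = [S₀(1−A)/(4σd²)]^(1/4), so T ∝ (1−A)^(1/4) / √d.
T₁ = [1361×0.71/(4×5.67×10⁻⁸×7.33²)]^(1/4) = 94.37 K.
T₂ = [1361×0.64/(4×5.67×10⁻⁸×2.39²)]^(1/4) = 161.03 K.

ΔT ≈ -66.7 K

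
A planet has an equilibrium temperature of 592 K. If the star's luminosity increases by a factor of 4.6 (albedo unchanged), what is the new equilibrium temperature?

T_eq ∝ L^(1/4) · d^(−1/2).
T′ = 592 × 4.6^(1/4) = 867 K.

T_eq ≈ 867 K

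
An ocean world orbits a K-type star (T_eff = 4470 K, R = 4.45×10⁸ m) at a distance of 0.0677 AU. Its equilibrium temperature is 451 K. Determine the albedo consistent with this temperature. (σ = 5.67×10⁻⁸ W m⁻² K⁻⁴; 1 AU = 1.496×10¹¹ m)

A ≈ 0.79

d = 0.0677 AU = 1.01×10¹⁰ m.
L = 4πR_⋆²σT_⋆⁴ = 4π(4.45×10⁸)² × 5.67×10⁻⁸ × (4470)⁴ = 5.63×10²⁵ W.
S = L/(4πd²) = 4.37×10⁴ W m⁻².
From T_eq⁴ = S(1−A)/(4σ): 1−A = 4σT_eq⁴/S.
1−A = 4 × 5.67×10⁻⁸ × (451)⁴ / 4.37×10⁴ = 0.215.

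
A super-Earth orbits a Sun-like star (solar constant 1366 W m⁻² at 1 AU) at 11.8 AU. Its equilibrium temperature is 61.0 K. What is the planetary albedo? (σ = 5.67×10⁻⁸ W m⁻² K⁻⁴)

A ≈ 0.68

Flux at 11.8 AU: S = 1366/11.8² = 9.81 W m⁻².
From T_eq⁴ = S(1−A)/(4σ): 1−A = 4σT_eq⁴/S.
1−A = 4 × 5.67×10⁻⁸ × (61.0)⁴ / 9.81 = 0.320.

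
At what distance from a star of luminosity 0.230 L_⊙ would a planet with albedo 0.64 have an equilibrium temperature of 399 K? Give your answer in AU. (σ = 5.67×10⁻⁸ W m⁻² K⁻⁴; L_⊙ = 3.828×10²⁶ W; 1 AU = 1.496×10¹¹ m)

d ≈ 0.140 AU

L = 0.230 × 3.828×10²⁶ = 8.80×10²⁵ W.
From T_eq⁴ = L(1−A)/(16πσd²): d = √[L(1−A)/(16πσT_eq⁴)].
d = √[8.80×10²⁵ × 0.36 / (16π × 5.67×10⁻⁸ × (399)⁴)] = 2.09×10¹⁰ m = 0.140 AU.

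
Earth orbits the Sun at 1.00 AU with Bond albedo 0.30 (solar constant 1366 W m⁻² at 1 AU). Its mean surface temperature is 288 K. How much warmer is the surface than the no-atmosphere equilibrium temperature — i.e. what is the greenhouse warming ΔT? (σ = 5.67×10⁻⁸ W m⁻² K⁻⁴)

ΔT ≈ 33.2 K

S = 1366/1.00² = 1366 W m⁻².
T_eq = [S(1−A)/(4σ)]^(1/4) = [1366×0.70/(4×5.67×10⁻⁸)]^(1/4) = 254.8 K.
ΔT = T_surf − T_eq = 288 − 254.8.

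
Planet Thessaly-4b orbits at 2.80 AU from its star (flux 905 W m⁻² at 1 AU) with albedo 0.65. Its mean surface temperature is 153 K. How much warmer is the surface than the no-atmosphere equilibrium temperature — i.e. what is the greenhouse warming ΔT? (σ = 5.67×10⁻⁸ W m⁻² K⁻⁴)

ΔT ≈ 37.5 K

S = 905/2.80² = 115.4 W m⁻².
T_eq = [S(1−A)/(4σ)]^(1/4) = [115.4×0.35/(4×5.67×10⁻⁸)]^(1/4) = 115.5 K.
ΔT = T_surf − T_eq = 153 − 115.5.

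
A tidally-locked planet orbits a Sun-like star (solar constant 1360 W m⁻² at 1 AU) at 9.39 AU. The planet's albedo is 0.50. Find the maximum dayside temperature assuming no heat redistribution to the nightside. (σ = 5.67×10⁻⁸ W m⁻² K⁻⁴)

T_ss ≈ 108 K

Flux at 9.39 AU: S = 1360/9.39² = 15.4 W m⁻².
With no redistribution each surface element balances locally: S(1−A) = σT⁴.
T = [15.4 × 0.50 / 5.67×10⁻⁸]^(1/4) = (1.36×10⁸)^(1/4) = 108 K.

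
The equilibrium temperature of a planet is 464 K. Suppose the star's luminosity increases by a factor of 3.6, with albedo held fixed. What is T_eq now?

T_eq ∝ L^(1/4) · d^(−1/2).
T′ = 464 × 3.6^(1/4) = 639 K.

T_eq ≈ 639 K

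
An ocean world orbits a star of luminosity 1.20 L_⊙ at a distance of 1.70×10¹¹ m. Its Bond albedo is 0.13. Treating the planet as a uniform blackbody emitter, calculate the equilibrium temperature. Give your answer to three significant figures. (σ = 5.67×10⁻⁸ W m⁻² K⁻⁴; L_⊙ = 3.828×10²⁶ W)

L = 1.20 × 3.828×10²⁶ = 4.59×10²⁶ W.
Flux: S = L/(4πd²) = 4.59×10²⁶/(4π×(1.70×10¹¹)²) = 1260 W m⁻².
Energy balance: absorbed = emitted ⇒ πR²·S(1−A) = 4πR²·σT_eq⁴, so T_eq⁴ = S(1−A)/(4σ).
T_eq = [1260 × 0.87 / (4 × 5.67×10⁻⁸)]^(1/4) = (4.85×10⁹)^(1/4) = 264 K.

T_eq ≈ 264 K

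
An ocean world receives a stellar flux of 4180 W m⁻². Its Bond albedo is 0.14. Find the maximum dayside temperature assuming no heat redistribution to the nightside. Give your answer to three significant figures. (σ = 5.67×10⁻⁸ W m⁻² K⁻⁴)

With no redistribution each surface element balances locally: S(1−A) = σT⁴.
T = [4180 × 0.86 / 5.67×10⁻⁸]^(1/4) = (6.34×10¹⁰)^(1/4) = 502 K.

T_ss ≈ 502 K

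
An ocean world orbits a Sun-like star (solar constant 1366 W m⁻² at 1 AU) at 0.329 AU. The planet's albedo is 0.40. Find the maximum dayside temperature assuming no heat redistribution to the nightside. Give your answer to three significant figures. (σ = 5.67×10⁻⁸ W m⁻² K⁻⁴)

Flux at 0.329 AU: S = 1366/0.329² = 1.26×10⁴ W m⁻².
With no redistribution each surface element balances locally: S(1−A) = σT⁴.
T = [1.26×10⁴ × 0.60 / 5.67×10⁻⁸]^(1/4) = (1.34×10¹¹)^(1/4) = 605 K.

T_ss ≈ 605 K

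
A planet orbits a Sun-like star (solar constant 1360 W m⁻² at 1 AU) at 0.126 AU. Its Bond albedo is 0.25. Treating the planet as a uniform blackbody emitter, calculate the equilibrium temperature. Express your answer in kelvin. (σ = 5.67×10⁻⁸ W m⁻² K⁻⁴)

Flux at 0.126 AU: S = 1360/0.126² = 8.57×10⁴ W m⁻².
Energy balance: absorbed = emitted ⇒ πR²·S(1−A) = 4πR²·σT_eq⁴, so T_eq⁴ = S(1−A)/(4σ).
T_eq = [8.57×10⁴ × 0.75 / (4 × 5.67×10⁻⁸)]^(1/4) = (2.83×10¹¹)^(1/4) = 730 K.

T_eq ≈ 730 K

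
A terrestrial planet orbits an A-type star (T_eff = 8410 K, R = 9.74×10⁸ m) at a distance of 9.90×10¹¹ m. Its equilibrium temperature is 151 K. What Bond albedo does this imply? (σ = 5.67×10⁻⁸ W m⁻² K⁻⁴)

L = 4πR_⋆²σT_⋆⁴ = 4π(9.74×10⁸)² × 5.67×10⁻⁸ × (8410)⁴ = 3.38×10²⁷ W.
S = L/(4πd²) = 275 W m⁻².
From T_eq⁴ = S(1−A)/(4σ): 1−A = 4σT_eq⁴/S.
1−A = 4 × 5.67×10⁻⁸ × (151)⁴ / 275 = 0.429.

A ≈ 0.57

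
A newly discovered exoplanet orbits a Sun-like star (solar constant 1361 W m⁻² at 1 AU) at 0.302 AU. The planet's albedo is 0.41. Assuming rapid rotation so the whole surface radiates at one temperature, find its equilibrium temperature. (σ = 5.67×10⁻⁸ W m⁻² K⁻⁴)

Flux at 0.302 AU: S = 1361/0.302² = 1.49×10⁴ W m⁻².
Energy balance: absorbed = emitted ⇒ πR²·S(1−A) = 4πR²·σT_eq⁴, so T_eq⁴ = S(1−A)/(4σ).
T_eq = [1.49×10⁴ × 0.59 / (4 × 5.67×10⁻⁸)]^(1/4) = (3.88×10¹⁰)^(1/4) = 444 K.

T_eq ≈ 444 K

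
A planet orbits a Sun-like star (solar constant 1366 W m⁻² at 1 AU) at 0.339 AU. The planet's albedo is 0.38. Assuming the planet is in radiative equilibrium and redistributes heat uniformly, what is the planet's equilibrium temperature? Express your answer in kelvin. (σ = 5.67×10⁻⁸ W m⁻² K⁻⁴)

Flux at 0.339 AU: S = 1366/0.339² = 1.19×10⁴ W m⁻².
Energy balance: absorbed = emitted ⇒ πR²·S(1−A) = 4πR²·σT_eq⁴, so T_eq⁴ = S(1−A)/(4σ).
T_eq = [1.19×10⁴ × 0.62 / (4 × 5.67×10⁻⁸)]^(1/4) = (3.25×10¹⁰)^(1/4) = 425 K.

T_eq ≈ 425 K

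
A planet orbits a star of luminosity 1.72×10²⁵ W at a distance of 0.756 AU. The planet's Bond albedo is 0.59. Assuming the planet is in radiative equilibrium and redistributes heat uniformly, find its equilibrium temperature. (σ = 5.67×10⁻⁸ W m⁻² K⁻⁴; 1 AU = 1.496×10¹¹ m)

T_eq ≈ 118 K

d = 0.756 AU = 1.13×10¹¹ m.
Flux: S = L/(4πd²) = 1.72×10²⁵/(4π×(1.13×10¹¹)²) = 107 W m⁻².
Energy balance: absorbed = emitted ⇒ πR²·S(1−A) = 4πR²·σT_eq⁴, so T_eq⁴ = S(1−A)/(4σ).
T_eq = [107 × 0.41 / (4 × 5.67×10⁻⁸)]^(1/4) = (1.93×10⁸)^(1/4) = 118 K.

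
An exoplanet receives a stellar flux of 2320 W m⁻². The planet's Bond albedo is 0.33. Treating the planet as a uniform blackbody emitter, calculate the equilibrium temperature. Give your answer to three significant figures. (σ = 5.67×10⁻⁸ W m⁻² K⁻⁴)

Energy balance: absorbed = emitted ⇒ πR²·S(1−A) = 4πR²·σT_eq⁴, so T_eq⁴ = S(1−A)/(4σ).
T_eq = [2320 × 0.67 / (4 × 5.67×10⁻⁸)]^(1/4) = (6.85×10⁹)^(1/4) = 288 K.

T_eq ≈ 288 K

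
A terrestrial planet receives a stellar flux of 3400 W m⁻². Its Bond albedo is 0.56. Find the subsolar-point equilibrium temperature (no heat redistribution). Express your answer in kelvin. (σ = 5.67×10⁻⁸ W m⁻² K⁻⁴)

At the subsolar point the surface absorbs S(1−A) and emits σT⁴ per unit area — no factor of 4, since only the local patch is in balance.
T = [3400 × 0.44 / 5.67×10⁻⁸]^(1/4) = (2.64×10¹⁰)^(1/4) = 403 K.

T_ss ≈ 403 K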